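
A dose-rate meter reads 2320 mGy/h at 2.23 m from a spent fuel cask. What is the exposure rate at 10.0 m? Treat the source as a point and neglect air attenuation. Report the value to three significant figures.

115 mGy/h

Since intensity falls as 1/r², the rate at 10.0 m is
2320 × (2.23/10.0)² = 2320 × 0.04973 = 115.4 mGy/h.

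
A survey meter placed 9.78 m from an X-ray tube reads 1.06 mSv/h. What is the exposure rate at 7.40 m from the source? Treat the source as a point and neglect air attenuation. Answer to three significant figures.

Applying the 1/r² law, scaling from 9.78 m to 7.40 m:
1.06 × (9.78/7.40)² = 1.06 × 1.747 = 1.852 mSv/h.

1.85 mSv/h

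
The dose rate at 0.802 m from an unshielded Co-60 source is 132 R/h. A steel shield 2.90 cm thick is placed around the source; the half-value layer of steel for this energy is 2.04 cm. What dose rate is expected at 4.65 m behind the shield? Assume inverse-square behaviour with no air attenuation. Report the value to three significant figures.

Distance alone: (0.802/4.65)² = 0.02975, so 132 × 0.02975 = 3.927 R/h.
Shield: 2.90/2.04 = 1.422 half-value layers → attenuation 2^(−1.422) = 0.3732.
Combined: 3.927 × 0.3732 = 1.466 R/h.

1.47 R/h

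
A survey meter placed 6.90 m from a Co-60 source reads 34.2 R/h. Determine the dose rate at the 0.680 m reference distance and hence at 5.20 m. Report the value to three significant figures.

Using I₁d₁² = I₂d₂²,
At 0.680 m: (6.90/0.680)² = 103.0, so 34.2 × 103.0 = 3523 R/h
At 5.20 m: (0.680/5.20)² = 0.01710, so 3523 × 0.01710 = 60.24 R/h.

3520 R/h; 60.2 R/h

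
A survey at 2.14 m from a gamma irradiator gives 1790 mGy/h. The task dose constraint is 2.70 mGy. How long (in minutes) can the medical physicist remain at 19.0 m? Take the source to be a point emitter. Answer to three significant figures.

7.13 min

Using I₁d₁² = I₂d₂², rate at 19.0 m:
1790 × (2.14/19.0)² = 1790 × 0.01269 = 22.72 mGy/h.
Stay time = 2.70 mGy ÷ 22.72 mGy/h = 0.1188 h = 7.128 min.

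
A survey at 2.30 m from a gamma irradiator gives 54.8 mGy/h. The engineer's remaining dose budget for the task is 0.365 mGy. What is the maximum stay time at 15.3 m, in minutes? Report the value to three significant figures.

Applying the 1/r² law, rate at 15.3 m:
54.8 × (2.30/15.3)² = 54.8 × 0.02260 = 1.238 mGy/h.
Stay time = 0.365 mGy ÷ 1.238 mGy/h = 0.2948 h = 17.69 min.

17.7 min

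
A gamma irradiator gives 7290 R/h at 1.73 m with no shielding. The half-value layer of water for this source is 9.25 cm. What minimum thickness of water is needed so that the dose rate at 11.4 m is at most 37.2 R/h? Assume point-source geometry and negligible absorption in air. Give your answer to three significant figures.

20.1 cm

At 11.4 m, distance alone gives (1.73/11.4)² = 0.02303, so 7290 × 0.02303 = 167.9 R/h.
Further attenuation needed: 167.9/37.2 = 4.513.
n = log₂(4.513) = 2.174 half-value layers.
Thickness = 2.174 × 9.25 cm = 20.11 cm.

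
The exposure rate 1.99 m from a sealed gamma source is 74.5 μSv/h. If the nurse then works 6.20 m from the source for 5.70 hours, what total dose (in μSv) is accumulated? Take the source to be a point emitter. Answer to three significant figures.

43.7 μSv

Intensity scales as (d₁/d₂)², so rate at 6.20 m:
(1.99/6.20)² = 0.1030, so 74.5 × 0.1030 = 7.673 μSv/h.
Dose = rate × time = 7.673 μSv/h × 5.700 h = 43.74 μSv.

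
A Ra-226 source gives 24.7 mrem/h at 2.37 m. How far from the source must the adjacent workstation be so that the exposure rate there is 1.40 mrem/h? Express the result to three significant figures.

Using I₁d₁² = I₂d₂², d₂ = d₁·√(I₁/I₂).
I₁/I₂ = 24.7/1.40 = 17.64, so d₂ = 2.37 × √17.64 = 9.954 m.

9.95 m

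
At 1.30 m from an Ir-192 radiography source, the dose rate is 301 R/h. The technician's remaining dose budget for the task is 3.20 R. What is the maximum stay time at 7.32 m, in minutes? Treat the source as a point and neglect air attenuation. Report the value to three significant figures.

20.2 min

Intensity scales as (d₁/d₂)², so rate at 7.32 m:
301 × (1.30/7.32)² = 301 × 0.03154 = 9.494 R/h.
Stay time = 3.20 R ÷ 9.494 R/h = 0.3371 h = 20.23 min.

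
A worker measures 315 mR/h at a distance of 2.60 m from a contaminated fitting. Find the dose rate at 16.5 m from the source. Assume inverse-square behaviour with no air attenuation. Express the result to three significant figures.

7.82 mR/h

Since intensity falls as 1/r², the rate at 16.5 m is
315 × (2.60/16.5)² = 315 × 0.02483 = 7.821 mR/h.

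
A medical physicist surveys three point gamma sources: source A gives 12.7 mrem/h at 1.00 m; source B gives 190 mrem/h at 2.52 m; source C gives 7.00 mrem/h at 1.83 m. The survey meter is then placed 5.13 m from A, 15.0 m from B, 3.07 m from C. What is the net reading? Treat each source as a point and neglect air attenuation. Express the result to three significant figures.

By superposition, sum each source's inverse-square contribution:
A: 12.7 × (1.00/5.13)² = 0.4826 mrem/h
B: 190 × (2.52/15.0)² = 5.363 mrem/h
C: 7.00 × (1.83/3.07)² = 2.487 mrem/h
Total = 0.4826 + 5.363 + 2.487 = 8.333 mrem/h.

8.33 mrem/h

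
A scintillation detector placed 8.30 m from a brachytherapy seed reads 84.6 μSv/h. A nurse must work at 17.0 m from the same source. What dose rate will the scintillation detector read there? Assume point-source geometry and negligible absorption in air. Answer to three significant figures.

20.2 μSv/h

Since intensity falls as 1/r², scaling from 8.30 m to 17.0 m:
(8.30/17.0)² = 0.2384, so 84.6 × 0.2384 = 20.17 μSv/h.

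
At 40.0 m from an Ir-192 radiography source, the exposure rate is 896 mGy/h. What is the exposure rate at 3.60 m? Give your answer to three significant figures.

By the inverse-square law, the rate at 3.60 m is
(40.0/3.60)² = 123.5, so 896 × 123.5 = 110700 mGy/h.

111000 mGy/h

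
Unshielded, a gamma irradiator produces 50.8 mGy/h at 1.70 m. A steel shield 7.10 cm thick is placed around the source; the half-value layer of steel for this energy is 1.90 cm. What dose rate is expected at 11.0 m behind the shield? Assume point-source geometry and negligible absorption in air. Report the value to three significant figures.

0.0910 mGy/h

Distance alone: 50.8 × (1.70/11.0)² = 50.8 × 0.02388 = 1.213 mGy/h.
Shield: 7.10/1.90 = 3.737 half-value layers → attenuation 2^(−3.737) = 0.07500.
Combined: 1.213 × 0.07500 = 0.09098 mGy/h.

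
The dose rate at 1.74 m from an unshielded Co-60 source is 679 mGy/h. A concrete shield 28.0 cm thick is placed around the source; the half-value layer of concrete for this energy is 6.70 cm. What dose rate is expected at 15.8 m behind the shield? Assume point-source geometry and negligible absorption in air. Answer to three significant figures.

Distance alone: 679 × (1.74/15.8)² = 679 × 0.01213 = 8.236 mGy/h.
Shield: 28.0/6.70 = 4.179 half-value layers → attenuation 2^(−4.179) = 0.05521.
Combined: 8.236 × 0.05521 = 0.4547 mGy/h.

0.455 mGy/h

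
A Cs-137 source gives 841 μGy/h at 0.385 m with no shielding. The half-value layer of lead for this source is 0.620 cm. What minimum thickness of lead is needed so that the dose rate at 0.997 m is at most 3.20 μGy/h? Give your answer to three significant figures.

3.28 cm

At 0.997 m, distance alone gives (0.385/0.997)² = 0.1491, so 841 × 0.1491 = 125.4 μGy/h.
Further attenuation needed: 125.4/3.20 = 39.19.
n = log₂(39.19) = 5.292 half-value layers.
Thickness = 5.292 × 0.620 cm = 3.281 cm.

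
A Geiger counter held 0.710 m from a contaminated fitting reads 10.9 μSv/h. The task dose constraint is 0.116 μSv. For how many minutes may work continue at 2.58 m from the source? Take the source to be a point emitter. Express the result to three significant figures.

Applying the 1/r² law, rate at 2.58 m:
(0.710/2.58)² = 0.07573, so 10.9 × 0.07573 = 0.8255 μSv/h.
Stay time = 0.116 μSv ÷ 0.8255 μSv/h = 0.1405 h = 8.430 min.

8.43 min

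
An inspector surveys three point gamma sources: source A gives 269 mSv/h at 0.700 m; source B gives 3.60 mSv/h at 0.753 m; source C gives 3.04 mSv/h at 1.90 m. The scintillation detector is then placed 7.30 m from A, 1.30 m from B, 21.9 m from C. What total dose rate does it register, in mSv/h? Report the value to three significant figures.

3.70 mSv/h

Each source contributes Iᵢ·(dᵢ/rᵢ)²; contributions add.
A: 269 × (0.700/7.30)² = 2.473 mSv/h
B: 3.60 × (0.753/1.30)² = 1.208 mSv/h
C: 3.04 × (1.90/21.9)² = 0.02288 mSv/h
Total = 2.473 + 1.208 + 0.02288 = 3.704 mSv/h.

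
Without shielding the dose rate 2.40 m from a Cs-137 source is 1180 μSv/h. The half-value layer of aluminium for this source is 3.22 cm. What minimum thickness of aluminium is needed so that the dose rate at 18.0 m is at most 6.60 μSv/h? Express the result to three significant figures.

At 18.0 m, distance alone gives 1180 × (2.40/18.0)² = 1180 × 0.01778 = 20.98 μSv/h.
Further attenuation needed: 20.98/6.60 = 3.179.
n = log₂(3.179) = 1.669 half-value layers.
Thickness = 1.669 × 3.22 cm = 5.374 cm.

5.37 cm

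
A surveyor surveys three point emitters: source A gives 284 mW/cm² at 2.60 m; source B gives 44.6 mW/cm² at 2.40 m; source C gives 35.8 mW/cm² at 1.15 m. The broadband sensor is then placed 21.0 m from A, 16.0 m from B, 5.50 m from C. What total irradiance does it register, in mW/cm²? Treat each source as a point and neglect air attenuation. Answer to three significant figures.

By superposition, sum each source's inverse-square contribution:
A: 284 × (2.60/21.0)² = 4.353 mW/cm²
B: 44.6 × (2.40/16.0)² = 1.004 mW/cm²
C: 35.8 × (1.15/5.50)² = 1.565 mW/cm²
Total = 4.353 + 1.004 + 1.565 = 6.922 mW/cm².

6.92 mW/cm²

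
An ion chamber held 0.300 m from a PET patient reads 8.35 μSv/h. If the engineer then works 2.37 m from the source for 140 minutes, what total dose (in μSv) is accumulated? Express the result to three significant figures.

0.312 μSv

Since intensity falls as 1/r², rate at 2.37 m:
8.35 × (0.300/2.37)² = 8.35 × 0.01602 = 0.1338 μSv/h.
Dose = rate × time = 0.1338 μSv/h × 2.333 h = 0.3122 μSv.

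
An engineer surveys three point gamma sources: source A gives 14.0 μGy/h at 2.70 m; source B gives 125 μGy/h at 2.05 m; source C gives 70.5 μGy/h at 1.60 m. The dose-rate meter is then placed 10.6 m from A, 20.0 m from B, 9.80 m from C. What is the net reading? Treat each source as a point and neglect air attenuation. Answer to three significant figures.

4.10 μGy/h

By superposition, sum each source's inverse-square contribution:
A: 14.0 × (2.70/10.6)² = 0.9083 μGy/h
B: 125 × (2.05/20.0)² = 1.313 μGy/h
C: 70.5 × (1.60/9.80)² = 1.879 μGy/h
Total = 0.9083 + 1.313 + 1.879 = 4.100 μGy/h.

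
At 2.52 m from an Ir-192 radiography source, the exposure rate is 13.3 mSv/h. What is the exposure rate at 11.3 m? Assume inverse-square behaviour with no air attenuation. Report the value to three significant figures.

0.661 mSv/h

Applying the 1/r² law, the rate at 11.3 m is
13.3 × (2.52/11.3)² = 13.3 × 0.04973 = 0.6614 mSv/h.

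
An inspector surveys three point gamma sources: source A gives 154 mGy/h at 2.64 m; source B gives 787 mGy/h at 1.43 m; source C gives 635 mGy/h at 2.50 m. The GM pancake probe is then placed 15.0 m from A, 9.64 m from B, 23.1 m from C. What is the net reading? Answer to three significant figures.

Each source contributes Iᵢ·(dᵢ/rᵢ)²; contributions add.
A: 154 × (2.64/15.0)² = 4.770 mGy/h
B: 787 × (1.43/9.64)² = 17.32 mGy/h
C: 635 × (2.50/23.1)² = 7.438 mGy/h
Total = 4.770 + 17.32 + 7.438 = 29.53 mGy/h.

29.5 mGy/h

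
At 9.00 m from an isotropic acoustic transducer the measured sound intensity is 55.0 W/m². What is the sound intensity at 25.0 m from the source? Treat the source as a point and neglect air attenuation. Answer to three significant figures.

7.13 W/m²

Applying the 1/r² law, scaling from 9.00 m to 25.0 m:
(9.00/25.0)² = 0.1296, so 55.0 × 0.1296 = 7.128 W/m².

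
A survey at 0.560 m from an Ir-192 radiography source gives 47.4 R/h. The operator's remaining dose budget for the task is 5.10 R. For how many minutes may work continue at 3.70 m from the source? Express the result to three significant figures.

Since intensity falls as 1/r², rate at 3.70 m:
47.4 × (0.560/3.70)² = 47.4 × 0.02291 = 1.086 R/h.
Stay time = 5.10 R ÷ 1.086 R/h = 4.696 h = 281.8 min.

282 min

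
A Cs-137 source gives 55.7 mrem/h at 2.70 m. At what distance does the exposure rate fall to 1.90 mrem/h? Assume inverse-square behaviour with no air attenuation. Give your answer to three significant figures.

14.6 m

Using I₁d₁² = I₂d₂², d₂ = d₁·√(I₁/I₂).
I₁/I₂ = 55.7/1.90 = 29.32, so d₂ = 2.70 × √29.32 = 14.62 m.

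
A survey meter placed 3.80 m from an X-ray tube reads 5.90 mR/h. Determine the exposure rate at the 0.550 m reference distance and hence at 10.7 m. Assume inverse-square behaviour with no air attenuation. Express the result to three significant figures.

282 mR/h; 0.744 mR/h

Intensity scales as (d₁/d₂)², so
At 0.550 m: (3.80/0.550)² = 47.74, so 5.90 × 47.74 = 281.7 mR/h
At 10.7 m: (0.550/10.7)² = 0.002642, so 281.7 × 0.002642 = 0.7443 mR/h.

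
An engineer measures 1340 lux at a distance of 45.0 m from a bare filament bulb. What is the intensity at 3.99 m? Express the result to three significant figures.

170000 lux

Since intensity falls as 1/r², the rate at 3.99 m is
1340 × (45.0/3.99)² = 1340 × 127.2 = 170400 lux.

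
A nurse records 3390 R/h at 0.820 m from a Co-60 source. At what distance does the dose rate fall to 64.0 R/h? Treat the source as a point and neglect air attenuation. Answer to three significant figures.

5.97 m

By the inverse-square law, d₂ = d₁·√(I₁/I₂).
I₁/I₂ = 3390/64.0 = 52.97, so d₂ = 0.820 × √52.97 = 5.968 m.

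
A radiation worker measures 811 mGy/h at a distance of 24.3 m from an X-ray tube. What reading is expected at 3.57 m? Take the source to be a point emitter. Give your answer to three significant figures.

Intensity scales as (d₁/d₂)², so the rate at 3.57 m is
811 × (24.3/3.57)² = 811 × 46.33 = 37570 mGy/h.

37600 mGy/h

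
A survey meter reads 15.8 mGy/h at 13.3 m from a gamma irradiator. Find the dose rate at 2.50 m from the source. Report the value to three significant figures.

Intensity scales as (d₁/d₂)², so the rate at 2.50 m is
(13.3/2.50)² = 28.30, so 15.8 × 28.30 = 447.1 mGy/h.

447 mGy/h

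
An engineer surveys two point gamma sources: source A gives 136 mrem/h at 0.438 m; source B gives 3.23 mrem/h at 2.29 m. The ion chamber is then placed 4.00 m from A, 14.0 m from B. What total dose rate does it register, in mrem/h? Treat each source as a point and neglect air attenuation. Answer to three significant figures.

1.72 mrem/h

By superposition, sum each source's inverse-square contribution:
A: 136 × (0.438/4.00)² = 1.631 mrem/h
B: 3.23 × (2.29/14.0)² = 0.08642 mrem/h
Total = 1.631 + 0.08642 = 1.717 mrem/h.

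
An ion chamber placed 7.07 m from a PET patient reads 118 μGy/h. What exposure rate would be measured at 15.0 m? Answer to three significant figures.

26.2 μGy/h

Using I₁d₁² = I₂d₂², scaling from 7.07 m to 15.0 m:
118 × (7.07/15.0)² = 118 × 0.2222 = 26.22 μGy/h.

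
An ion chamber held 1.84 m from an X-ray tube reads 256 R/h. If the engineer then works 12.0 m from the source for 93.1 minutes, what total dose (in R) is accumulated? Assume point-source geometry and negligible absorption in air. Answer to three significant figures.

By the inverse-square law, rate at 12.0 m:
256 × (1.84/12.0)² = 256 × 0.02351 = 6.019 R/h.
Dose = rate × time = 6.019 R/h × 1.552 h = 9.341 R.

9.34 R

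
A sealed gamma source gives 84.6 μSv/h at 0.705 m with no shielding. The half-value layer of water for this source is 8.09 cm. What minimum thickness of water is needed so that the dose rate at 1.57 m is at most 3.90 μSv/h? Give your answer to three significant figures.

At 1.57 m, distance alone gives (0.705/1.57)² = 0.2016, so 84.6 × 0.2016 = 17.06 μSv/h.
Further attenuation needed: 17.06/3.90 = 4.374.
n = log₂(4.374) = 2.129 half-value layers.
Thickness = 2.129 × 8.09 cm = 17.22 cm.

17.2 cm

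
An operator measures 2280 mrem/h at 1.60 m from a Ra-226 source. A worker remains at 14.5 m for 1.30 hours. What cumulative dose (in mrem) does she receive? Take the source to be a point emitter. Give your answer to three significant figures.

Intensity scales as (d₁/d₂)², so rate at 14.5 m:
(1.60/14.5)² = 0.01218, so 2280 × 0.01218 = 27.77 mrem/h.
Dose = rate × time = 27.77 mrem/h × 1.300 h = 36.10 mrem.

36.1 mrem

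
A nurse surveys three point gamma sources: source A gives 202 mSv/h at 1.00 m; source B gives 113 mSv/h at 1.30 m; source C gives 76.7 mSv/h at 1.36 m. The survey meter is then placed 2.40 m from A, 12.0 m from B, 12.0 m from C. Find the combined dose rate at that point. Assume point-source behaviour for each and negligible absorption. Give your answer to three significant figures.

37.4 mSv/h

Each source contributes Iᵢ·(dᵢ/rᵢ)²; contributions add.
A: 202 × (1.00/2.40)² = 35.07 mSv/h
B: 113 × (1.30/12.0)² = 1.326 mSv/h
C: 76.7 × (1.36/12.0)² = 0.9852 mSv/h
Total = 35.07 + 1.326 + 0.9852 = 37.38 mSv/h.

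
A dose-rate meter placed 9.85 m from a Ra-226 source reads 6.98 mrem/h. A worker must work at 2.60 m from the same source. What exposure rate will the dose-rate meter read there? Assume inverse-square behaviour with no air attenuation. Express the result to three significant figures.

Applying the 1/r² law, scaling from 9.85 m to 2.60 m:
(9.85/2.60)² = 14.35, so 6.98 × 14.35 = 100.2 mrem/h.

100 mrem/h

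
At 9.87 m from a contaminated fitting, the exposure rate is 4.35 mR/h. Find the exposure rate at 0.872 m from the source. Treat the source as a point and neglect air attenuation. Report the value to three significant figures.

Using I₁d₁² = I₂d₂², the rate at 0.872 m is
(9.87/0.872)² = 128.1, so 4.35 × 128.1 = 557.2 mR/h.

557 mR/h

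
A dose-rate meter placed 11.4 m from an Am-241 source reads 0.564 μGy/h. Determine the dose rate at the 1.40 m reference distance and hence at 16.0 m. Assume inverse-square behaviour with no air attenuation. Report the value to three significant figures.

37.4 μGy/h; 0.286 μGy/h

Intensity scales as (d₁/d₂)², so
At 1.40 m: 0.564 × (11.4/1.40)² = 0.564 × 66.31 = 37.40 μGy/h
At 16.0 m: 37.40 × (1.40/16.0)² = 37.40 × 0.007656 = 0.2863 μGy/h.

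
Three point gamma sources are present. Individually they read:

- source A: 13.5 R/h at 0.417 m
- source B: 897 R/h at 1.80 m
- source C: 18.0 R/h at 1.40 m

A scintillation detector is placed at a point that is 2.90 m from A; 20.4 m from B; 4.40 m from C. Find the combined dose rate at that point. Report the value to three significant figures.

Each source contributes Iᵢ·(dᵢ/rᵢ)²; contributions add.
A: 13.5 × (0.417/2.90)² = 0.2791 R/h
B: 897 × (1.80/20.4)² = 6.984 R/h
C: 18.0 × (1.40/4.40)² = 1.822 R/h
Total = 0.2791 + 6.984 + 1.822 = 9.085 R/h.

9.09 R/h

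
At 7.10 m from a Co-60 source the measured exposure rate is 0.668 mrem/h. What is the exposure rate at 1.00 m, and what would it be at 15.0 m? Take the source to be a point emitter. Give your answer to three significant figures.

33.7 mrem/h; 0.150 mrem/h

Applying the 1/r² law,
At 1.00 m: (7.10/1.00)² = 50.41, so 0.668 × 50.41 = 33.67 mrem/h
At 15.0 m: 33.67 × (1.00/15.0)² = 33.67 × 0.004444 = 0.1496 mrem/h.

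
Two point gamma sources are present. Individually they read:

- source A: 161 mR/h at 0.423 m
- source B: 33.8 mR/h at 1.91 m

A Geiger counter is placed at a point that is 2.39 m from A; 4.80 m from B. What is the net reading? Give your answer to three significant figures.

Each source contributes Iᵢ·(dᵢ/rᵢ)²; contributions add.
A: 161 × (0.423/2.39)² = 5.043 mR/h
B: 33.8 × (1.91/4.80)² = 5.352 mR/h
Total = 5.043 + 5.352 = 10.39 mR/h.

10.4 mR/h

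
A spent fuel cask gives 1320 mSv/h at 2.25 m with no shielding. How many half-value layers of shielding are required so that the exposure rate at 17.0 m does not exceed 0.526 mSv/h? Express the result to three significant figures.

At 17.0 m, distance alone gives 1320 × (2.25/17.0)² = 1320 × 0.01752 = 23.13 mSv/h.
Further attenuation needed: 23.13/0.526 = 43.97.
n = log₂(43.97) = 5.458 half-value layers.

5.46 half-value layers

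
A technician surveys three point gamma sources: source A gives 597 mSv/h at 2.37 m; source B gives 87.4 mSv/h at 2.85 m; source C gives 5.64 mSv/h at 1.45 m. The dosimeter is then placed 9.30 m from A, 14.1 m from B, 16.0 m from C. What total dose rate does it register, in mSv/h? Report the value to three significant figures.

Each source contributes Iᵢ·(dᵢ/rᵢ)²; contributions add.
A: 597 × (2.37/9.30)² = 38.77 mSv/h
B: 87.4 × (2.85/14.1)² = 3.571 mSv/h
C: 5.64 × (1.45/16.0)² = 0.04632 mSv/h
Total = 38.77 + 3.571 + 0.04632 = 42.39 mSv/h.

42.4 mSv/h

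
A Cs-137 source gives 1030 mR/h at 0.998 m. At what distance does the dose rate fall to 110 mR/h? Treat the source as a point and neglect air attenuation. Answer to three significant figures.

By the inverse-square law, d₂ = d₁·√(I₁/I₂).
I₁/I₂ = 1030/110 = 9.364, so d₂ = 0.998 × √9.364 = 3.054 m.

3.05 m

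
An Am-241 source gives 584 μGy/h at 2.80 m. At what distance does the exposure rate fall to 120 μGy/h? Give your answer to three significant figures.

6.18 m

Since intensity falls as 1/r², d₂ = d₁·√(I₁/I₂).
I₁/I₂ = 584/120 = 4.867, so d₂ = 2.80 × √4.867 = 6.177 m.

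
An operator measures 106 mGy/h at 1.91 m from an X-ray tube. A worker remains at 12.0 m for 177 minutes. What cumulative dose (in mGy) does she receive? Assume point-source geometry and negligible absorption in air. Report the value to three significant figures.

Using I₁d₁² = I₂d₂², rate at 12.0 m:
(1.91/12.0)² = 0.02533, so 106 × 0.02533 = 2.685 mGy/h.
Dose = rate × time = 2.685 mGy/h × 2.950 h = 7.921 mGy.

7.92 mGy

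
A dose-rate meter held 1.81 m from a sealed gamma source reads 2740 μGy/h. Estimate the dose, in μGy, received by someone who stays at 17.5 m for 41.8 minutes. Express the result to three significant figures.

By the inverse-square law, rate at 17.5 m:
2740 × (1.81/17.5)² = 2740 × 0.01070 = 29.32 μGy/h.
Dose = rate × time = 29.32 μGy/h × 0.6967 h = 20.43 μGy.

20.4 μGy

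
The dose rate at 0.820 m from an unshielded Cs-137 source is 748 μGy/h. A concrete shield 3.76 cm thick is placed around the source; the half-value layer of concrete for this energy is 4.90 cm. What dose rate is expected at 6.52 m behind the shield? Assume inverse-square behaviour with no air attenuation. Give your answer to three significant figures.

Distance alone: 748 × (0.820/6.52)² = 748 × 0.01582 = 11.83 μGy/h.
Shield: 3.76/4.90 = 0.7673 half-value layers → attenuation 2^(−0.7673) = 0.5875.
Combined: 11.83 × 0.5875 = 6.950 μGy/h.

6.95 μGy/h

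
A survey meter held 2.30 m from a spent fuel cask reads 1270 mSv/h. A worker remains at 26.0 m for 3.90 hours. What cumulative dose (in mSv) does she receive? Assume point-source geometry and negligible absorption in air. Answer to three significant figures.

Since intensity falls as 1/r², rate at 26.0 m:
1270 × (2.30/26.0)² = 1270 × 0.007825 = 9.938 mSv/h.
Dose = rate × time = 9.938 mSv/h × 3.900 h = 38.76 mSv.

38.8 mSv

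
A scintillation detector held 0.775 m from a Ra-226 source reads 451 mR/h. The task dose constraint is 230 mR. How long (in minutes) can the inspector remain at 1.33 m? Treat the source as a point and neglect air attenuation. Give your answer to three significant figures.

90.1 min

By the inverse-square law, rate at 1.33 m:
451 × (0.775/1.33)² = 451 × 0.3395 = 153.1 mR/h.
Stay time = 230 mR ÷ 153.1 mR/h = 1.502 h = 90.12 min.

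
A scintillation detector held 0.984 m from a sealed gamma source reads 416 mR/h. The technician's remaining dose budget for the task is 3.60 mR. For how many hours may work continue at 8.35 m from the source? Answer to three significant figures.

Applying the 1/r² law, rate at 8.35 m:
416 × (0.984/8.35)² = 416 × 0.01389 = 5.778 mR/h.
Stay time = 3.60 mR ÷ 5.778 mR/h = 0.6231 h.

0.623 h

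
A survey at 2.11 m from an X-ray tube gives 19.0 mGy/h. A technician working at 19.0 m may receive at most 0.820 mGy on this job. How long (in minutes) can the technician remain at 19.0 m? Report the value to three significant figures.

Since intensity falls as 1/r², rate at 19.0 m:
(2.11/19.0)² = 0.01233, so 19.0 × 0.01233 = 0.2343 mGy/h.
Stay time = 0.820 mGy ÷ 0.2343 mGy/h = 3.500 h = 210.0 min.

210 min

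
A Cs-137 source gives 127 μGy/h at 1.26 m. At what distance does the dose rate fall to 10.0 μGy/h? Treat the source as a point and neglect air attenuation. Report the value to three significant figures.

4.49 m

Using I₁d₁² = I₂d₂², d₂ = d₁·√(I₁/I₂).
I₁/I₂ = 127/10.0 = 12.70, so d₂ = 1.26 × √12.70 = 4.490 m.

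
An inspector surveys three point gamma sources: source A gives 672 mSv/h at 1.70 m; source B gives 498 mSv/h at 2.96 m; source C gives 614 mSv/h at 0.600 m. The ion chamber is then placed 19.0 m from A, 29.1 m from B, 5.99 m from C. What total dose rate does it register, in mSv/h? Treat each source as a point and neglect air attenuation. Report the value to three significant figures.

By superposition, sum each source's inverse-square contribution:
A: 672 × (1.70/19.0)² = 5.380 mSv/h
B: 498 × (2.96/29.1)² = 5.153 mSv/h
C: 614 × (0.600/5.99)² = 6.161 mSv/h
Total = 5.380 + 5.153 + 6.161 = 16.69 mSv/h.

16.7 mSv/h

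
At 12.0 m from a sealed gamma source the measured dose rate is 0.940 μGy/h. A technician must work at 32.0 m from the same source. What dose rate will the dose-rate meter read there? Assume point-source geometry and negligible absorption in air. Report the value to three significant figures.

0.132 μGy/h

Using I₁d₁² = I₂d₂², scaling from 12.0 m to 32.0 m:
(12.0/32.0)² = 0.1406, so 0.940 × 0.1406 = 0.1322 μGy/h.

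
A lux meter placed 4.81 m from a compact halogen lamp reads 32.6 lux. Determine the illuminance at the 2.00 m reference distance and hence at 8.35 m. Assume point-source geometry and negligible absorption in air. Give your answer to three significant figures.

189 lux; 10.8 lux

Intensity scales as (d₁/d₂)², so
At 2.00 m: (4.81/2.00)² = 5.784, so 32.6 × 5.784 = 188.6 lux
At 8.35 m: 188.6 × (2.00/8.35)² = 188.6 × 0.05737 = 10.82 lux.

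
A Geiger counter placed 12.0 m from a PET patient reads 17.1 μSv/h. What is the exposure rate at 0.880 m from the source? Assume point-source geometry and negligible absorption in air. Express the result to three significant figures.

3180 μSv/h

By the inverse-square law, scaling from 12.0 m to 0.880 m:
17.1 × (12.0/0.880)² = 17.1 × 186.0 = 3181 μSv/h.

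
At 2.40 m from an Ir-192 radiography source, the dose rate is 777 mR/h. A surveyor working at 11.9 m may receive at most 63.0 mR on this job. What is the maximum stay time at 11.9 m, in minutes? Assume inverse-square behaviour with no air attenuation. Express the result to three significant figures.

120 min

Applying the 1/r² law, rate at 11.9 m:
777 × (2.40/11.9)² = 777 × 0.04068 = 31.61 mR/h.
Stay time = 63.0 mR ÷ 31.61 mR/h = 1.993 h = 119.6 min.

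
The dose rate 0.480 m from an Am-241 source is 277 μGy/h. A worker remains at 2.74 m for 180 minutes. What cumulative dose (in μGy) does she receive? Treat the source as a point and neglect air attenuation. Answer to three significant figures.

Using I₁d₁² = I₂d₂², rate at 2.74 m:
(0.480/2.74)² = 0.03069, so 277 × 0.03069 = 8.501 μGy/h.
Dose = rate × time = 8.501 μGy/h × 3.000 h = 25.50 μGy.

25.5 μGy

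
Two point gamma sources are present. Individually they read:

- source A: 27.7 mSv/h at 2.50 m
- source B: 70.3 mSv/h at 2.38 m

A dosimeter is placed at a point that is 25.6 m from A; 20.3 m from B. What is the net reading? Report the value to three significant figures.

Each source contributes Iᵢ·(dᵢ/rᵢ)²; contributions add.
A: 27.7 × (2.50/25.6)² = 0.2642 mSv/h
B: 70.3 × (2.38/20.3)² = 0.9663 mSv/h
Total = 0.2642 + 0.9663 = 1.231 mSv/h.

1.23 mSv/h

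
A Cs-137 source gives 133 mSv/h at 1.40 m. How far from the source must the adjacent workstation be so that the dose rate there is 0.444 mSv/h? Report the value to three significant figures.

Intensity scales as (d₁/d₂)², so d₂ = d₁·√(I₁/I₂).
I₁/I₂ = 133/0.444 = 299.5, so d₂ = 1.40 × √299.5 = 24.23 m.

24.2 m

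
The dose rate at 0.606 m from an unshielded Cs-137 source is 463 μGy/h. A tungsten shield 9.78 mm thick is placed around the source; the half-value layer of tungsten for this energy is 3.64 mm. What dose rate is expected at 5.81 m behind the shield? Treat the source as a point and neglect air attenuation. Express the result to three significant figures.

Distance alone: 463 × (0.606/5.81)² = 463 × 0.01088 = 5.037 μGy/h.
Shield: 9.78/3.64 = 2.687 half-value layers → attenuation 2^(−2.687) = 0.1553.
Combined: 5.037 × 0.1553 = 0.7822 μGy/h.

0.782 μGy/h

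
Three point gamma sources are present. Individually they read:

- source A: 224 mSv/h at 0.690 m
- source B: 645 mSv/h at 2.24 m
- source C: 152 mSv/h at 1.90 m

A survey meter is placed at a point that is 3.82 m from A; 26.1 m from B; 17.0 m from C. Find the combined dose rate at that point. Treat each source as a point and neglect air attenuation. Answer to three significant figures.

Each source contributes Iᵢ·(dᵢ/rᵢ)²; contributions add.
A: 224 × (0.690/3.82)² = 7.308 mSv/h
B: 645 × (2.24/26.1)² = 4.751 mSv/h
C: 152 × (1.90/17.0)² = 1.899 mSv/h
Total = 7.308 + 4.751 + 1.899 = 13.96 mSv/h.

14.0 mSv/h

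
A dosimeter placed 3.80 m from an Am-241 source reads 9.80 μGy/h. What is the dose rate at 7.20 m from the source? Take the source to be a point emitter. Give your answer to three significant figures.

2.73 μGy/h

Using I₁d₁² = I₂d₂², scaling from 3.80 m to 7.20 m:
9.80 × (3.80/7.20)² = 9.80 × 0.2785 = 2.729 μGy/h.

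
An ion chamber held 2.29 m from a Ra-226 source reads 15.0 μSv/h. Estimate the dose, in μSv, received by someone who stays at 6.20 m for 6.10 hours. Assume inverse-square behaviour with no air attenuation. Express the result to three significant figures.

12.5 μSv

Since intensity falls as 1/r², rate at 6.20 m:
15.0 × (2.29/6.20)² = 15.0 × 0.1364 = 2.046 μSv/h.
Dose = rate × time = 2.046 μSv/h × 6.100 h = 12.48 μSv.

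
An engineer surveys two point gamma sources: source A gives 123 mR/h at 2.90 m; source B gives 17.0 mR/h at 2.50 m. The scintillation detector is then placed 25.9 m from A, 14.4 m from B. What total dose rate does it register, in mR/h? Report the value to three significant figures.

Each source contributes Iᵢ·(dᵢ/rᵢ)²; contributions add.
A: 123 × (2.90/25.9)² = 1.542 mR/h
B: 17.0 × (2.50/14.4)² = 0.5124 mR/h
Total = 1.542 + 0.5124 = 2.054 mR/h.

2.05 mR/h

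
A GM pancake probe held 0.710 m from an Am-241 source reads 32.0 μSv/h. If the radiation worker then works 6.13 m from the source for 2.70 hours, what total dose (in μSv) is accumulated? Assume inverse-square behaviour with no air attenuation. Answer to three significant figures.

1.16 μSv

Using I₁d₁² = I₂d₂², rate at 6.13 m:
(0.710/6.13)² = 0.01342, so 32.0 × 0.01342 = 0.4294 μSv/h.
Dose = rate × time = 0.4294 μSv/h × 2.700 h = 1.159 μSv.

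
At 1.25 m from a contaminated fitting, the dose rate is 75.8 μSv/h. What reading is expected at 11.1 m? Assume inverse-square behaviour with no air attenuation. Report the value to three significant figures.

0.961 μSv/h

Intensity scales as (d₁/d₂)², so the rate at 11.1 m is
75.8 × (1.25/11.1)² = 75.8 × 0.01268 = 0.9611 μSv/h.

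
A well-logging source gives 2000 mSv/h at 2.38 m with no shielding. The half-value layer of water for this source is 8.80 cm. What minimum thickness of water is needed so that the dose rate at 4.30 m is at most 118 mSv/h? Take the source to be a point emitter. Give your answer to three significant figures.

20.9 cm

At 4.30 m, distance alone gives (2.38/4.30)² = 0.3063, so 2000 × 0.3063 = 612.6 mSv/h.
Further attenuation needed: 612.6/118 = 5.192.
n = log₂(5.192) = 2.376 half-value layers.
Thickness = 2.376 × 8.80 cm = 20.91 cm.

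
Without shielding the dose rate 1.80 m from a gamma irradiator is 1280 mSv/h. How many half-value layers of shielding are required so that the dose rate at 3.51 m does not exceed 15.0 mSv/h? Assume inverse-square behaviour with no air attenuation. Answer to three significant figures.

4.49 half-value layers

At 3.51 m, distance alone gives 1280 × (1.80/3.51)² = 1280 × 0.2630 = 336.6 mSv/h.
Further attenuation needed: 336.6/15.0 = 22.44.
n = log₂(22.44) = 4.488 half-value layers.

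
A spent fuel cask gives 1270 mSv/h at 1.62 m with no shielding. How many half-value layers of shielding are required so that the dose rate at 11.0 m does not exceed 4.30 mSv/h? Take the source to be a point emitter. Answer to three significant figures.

2.68 half-value layers

At 11.0 m, distance alone gives (1.62/11.0)² = 0.02169, so 1270 × 0.02169 = 27.55 mSv/h.
Further attenuation needed: 27.55/4.30 = 6.407.
n = log₂(6.407) = 2.680 half-value layers.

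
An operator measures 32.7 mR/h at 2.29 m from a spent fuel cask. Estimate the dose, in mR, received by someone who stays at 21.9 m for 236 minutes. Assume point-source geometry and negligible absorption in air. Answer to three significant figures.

Using I₁d₁² = I₂d₂², rate at 21.9 m:
(2.29/21.9)² = 0.01093, so 32.7 × 0.01093 = 0.3574 mR/h.
Dose = rate × time = 0.3574 mR/h × 3.933 h = 1.406 mR.

1.41 mR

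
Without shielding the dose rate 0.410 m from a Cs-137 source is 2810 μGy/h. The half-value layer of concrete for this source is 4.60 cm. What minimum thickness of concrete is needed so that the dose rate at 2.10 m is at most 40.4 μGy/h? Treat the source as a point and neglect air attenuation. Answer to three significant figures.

6.47 cm

At 2.10 m, distance alone gives 2810 × (0.410/2.10)² = 2810 × 0.03812 = 107.1 μGy/h.
Further attenuation needed: 107.1/40.4 = 2.651.
n = log₂(2.651) = 1.407 half-value layers.
Thickness = 1.407 × 4.60 cm = 6.472 cm.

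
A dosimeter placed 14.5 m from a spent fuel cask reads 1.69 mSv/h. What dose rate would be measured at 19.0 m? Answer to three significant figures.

0.984 mSv/h

By the inverse-square law, scaling from 14.5 m to 19.0 m:
1.69 × (14.5/19.0)² = 1.69 × 0.5824 = 0.9843 mSv/h.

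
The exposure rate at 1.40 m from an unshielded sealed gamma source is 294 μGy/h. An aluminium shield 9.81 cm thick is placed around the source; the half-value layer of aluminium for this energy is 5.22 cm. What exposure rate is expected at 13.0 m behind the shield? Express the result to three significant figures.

Distance alone: 294 × (1.40/13.0)² = 294 × 0.01160 = 3.410 μGy/h.
Shield: 9.81/5.22 = 1.879 half-value layers → attenuation 2^(−1.879) = 0.2719.
Combined: 3.410 × 0.2719 = 0.9272 μGy/h.

0.927 μGy/h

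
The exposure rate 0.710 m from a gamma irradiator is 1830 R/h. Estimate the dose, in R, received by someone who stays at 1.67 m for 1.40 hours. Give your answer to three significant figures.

Using I₁d₁² = I₂d₂², rate at 1.67 m:
(0.710/1.67)² = 0.1808, so 1830 × 0.1808 = 330.9 R/h.
Dose = rate × time = 330.9 R/h × 1.400 h = 463.3 R.

463 R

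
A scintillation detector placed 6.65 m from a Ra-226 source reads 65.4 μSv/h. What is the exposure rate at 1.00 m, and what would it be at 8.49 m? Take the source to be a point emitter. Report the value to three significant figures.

Applying the 1/r² law,
At 1.00 m: (6.65/1.00)² = 44.22, so 65.4 × 44.22 = 2892 μSv/h
At 8.49 m: (1.00/8.49)² = 0.01387, so 2892 × 0.01387 = 40.11 μSv/h.

2890 μSv/h; 40.1 μSv/h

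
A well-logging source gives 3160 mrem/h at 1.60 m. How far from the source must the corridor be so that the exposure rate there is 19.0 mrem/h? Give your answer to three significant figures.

By the inverse-square law, d₂ = d₁·√(I₁/I₂).
I₁/I₂ = 3160/19.0 = 166.3, so d₂ = 1.60 × √166.3 = 20.63 m.

20.6 m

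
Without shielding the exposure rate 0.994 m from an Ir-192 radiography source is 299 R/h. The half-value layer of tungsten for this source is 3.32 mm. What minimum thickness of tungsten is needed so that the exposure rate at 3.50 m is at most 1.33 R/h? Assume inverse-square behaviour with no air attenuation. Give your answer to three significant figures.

At 3.50 m, distance alone gives (0.994/3.50)² = 0.08066, so 299 × 0.08066 = 24.12 R/h.
Further attenuation needed: 24.12/1.33 = 18.14.
n = log₂(18.14) = 4.181 half-value layers.
Thickness = 4.181 × 3.32 mm = 13.88 mm.

13.9 mm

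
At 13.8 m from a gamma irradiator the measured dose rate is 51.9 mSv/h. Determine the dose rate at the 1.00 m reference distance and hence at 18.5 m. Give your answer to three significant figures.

Applying the 1/r² law,
At 1.00 m: (13.8/1.00)² = 190.4, so 51.9 × 190.4 = 9882 mSv/h
At 18.5 m: 9882 × (1.00/18.5)² = 9882 × 0.002922 = 28.88 mSv/h.

9880 mSv/h; 28.9 mSv/h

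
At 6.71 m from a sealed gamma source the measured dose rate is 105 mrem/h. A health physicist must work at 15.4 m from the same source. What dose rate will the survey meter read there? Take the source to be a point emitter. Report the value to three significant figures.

19.9 mrem/h

Intensity scales as (d₁/d₂)², so scaling from 6.71 m to 15.4 m:
105 × (6.71/15.4)² = 105 × 0.1898 = 19.93 mrem/h.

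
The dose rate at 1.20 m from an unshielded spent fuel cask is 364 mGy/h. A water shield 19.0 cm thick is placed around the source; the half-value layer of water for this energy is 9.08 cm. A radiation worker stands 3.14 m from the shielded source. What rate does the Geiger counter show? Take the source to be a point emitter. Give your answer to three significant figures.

Distance alone: (1.20/3.14)² = 0.1461, so 364 × 0.1461 = 53.18 mGy/h.
Shield: 19.0/9.08 = 2.093 half-value layers → attenuation 2^(−2.093) = 0.2344.
Combined: 53.18 × 0.2344 = 12.47 mGy/h.

12.5 mGy/h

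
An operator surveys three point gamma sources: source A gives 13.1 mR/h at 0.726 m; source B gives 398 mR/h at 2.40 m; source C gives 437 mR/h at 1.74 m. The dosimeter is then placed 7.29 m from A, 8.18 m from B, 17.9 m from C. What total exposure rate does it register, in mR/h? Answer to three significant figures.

38.5 mR/h

Each source contributes Iᵢ·(dᵢ/rᵢ)²; contributions add.
A: 13.1 × (0.726/7.29)² = 0.1299 mR/h
B: 398 × (2.40/8.18)² = 34.26 mR/h
C: 437 × (1.74/17.9)² = 4.129 mR/h
Total = 0.1299 + 34.26 + 4.129 = 38.52 mR/h.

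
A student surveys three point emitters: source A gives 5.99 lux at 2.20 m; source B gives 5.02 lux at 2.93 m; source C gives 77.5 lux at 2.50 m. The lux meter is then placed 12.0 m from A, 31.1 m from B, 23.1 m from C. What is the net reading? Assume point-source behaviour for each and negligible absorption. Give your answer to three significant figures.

By superposition, sum each source's inverse-square contribution:
A: 5.99 × (2.20/12.0)² = 0.2013 lux
B: 5.02 × (2.93/31.1)² = 0.04456 lux
C: 77.5 × (2.50/23.1)² = 0.9077 lux
Total = 0.2013 + 0.04456 + 0.9077 = 1.154 lux.

1.15 lux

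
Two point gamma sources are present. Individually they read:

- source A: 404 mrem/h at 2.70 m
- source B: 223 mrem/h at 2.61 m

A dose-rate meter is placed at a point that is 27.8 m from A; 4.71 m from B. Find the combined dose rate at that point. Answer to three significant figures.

Each source contributes Iᵢ·(dᵢ/rᵢ)²; contributions add.
A: 404 × (2.70/27.8)² = 3.811 mrem/h
B: 223 × (2.61/4.71)² = 68.48 mrem/h
Total = 3.811 + 68.48 = 72.29 mrem/h.

72.3 mrem/h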